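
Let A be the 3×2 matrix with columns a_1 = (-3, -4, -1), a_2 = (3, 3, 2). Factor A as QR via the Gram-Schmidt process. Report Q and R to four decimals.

a_1 = (-3, -4, -1); ‖a_1‖ = 5.0990, so q_1 = (-0.5883, -0.7845, -0.1961).
q_1·a_2 = (-0.5883)·3 + (-0.7845)·3 + (-0.1961)·2 = -4.5107.
u_2 = a_2 + 4.5107·q_1 = (0.3462, -0.5385, 1.1154).
‖u_2‖ = 1.2860, so q_2 = (0.2692, -0.4187, 0.8673).

Q = [[-0.5883, 0.2692], [-0.7845, -0.4187], [-0.1961, 0.8673]], R = [[5.0990, -4.5107], [0.0000, 1.2860]]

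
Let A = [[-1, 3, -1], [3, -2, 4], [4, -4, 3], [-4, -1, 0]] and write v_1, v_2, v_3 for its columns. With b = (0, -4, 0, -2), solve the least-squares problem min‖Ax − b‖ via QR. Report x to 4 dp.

x = (0.6653, -0.5071, -1.7038)

e_1 = v_1/‖v_1‖ = (-1, 3, 4, -4)/6.4807 = (-0.1543, 0.4629, 0.6172, -0.6172).
r_{12} = e_1·v_2 = -3.2404.
u_2 = v_2 + 3.2404·e_1 = (2.5000, -0.5000, -2.0000, -3.0000).
‖u_2‖ = 4.4159, so e_2 = (0.5661, -0.1132, -0.4529, -0.6794).
r_{13} = e_1·v_3 = 3.8576; r_{23} = e_2·v_3 = -2.3778.
u_3 = v_3 − 3.8576·e_1 + 2.3778·e_2 = (0.9414, 1.9451, -0.4579, 0.7656).
‖u_3‖ = 2.3378, so e_3 = (0.4027, 0.8320, -0.1959, 0.3275).
Qᵀb = (-0.6172, 1.8116, -3.9830).
Back-substitute: x_3 = -3.9830/2.3378 = -1.7038.
x_2 = (1.8116 + 2.3778·(-1.7038))/4.4159 = -0.5071.
x_1 = (-0.6172 + 3.2404·(-0.5071) − 3.8576·(-1.7038))/6.4807 = 0.6653.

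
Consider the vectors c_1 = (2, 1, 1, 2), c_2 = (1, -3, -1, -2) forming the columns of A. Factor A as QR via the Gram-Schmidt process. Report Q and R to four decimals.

Q = [[0.6325, 0.6516], [0.3162, -0.7108], [0.3162, -0.1185], [0.6325, -0.2369]], R = [[3.1623, -1.8974], [0.0000, 3.3764]]

q_1 = c_1/‖c_1‖ = (2, 1, 1, 2)/3.1623 = (0.6325, 0.3162, 0.3162, 0.6325).
r_{12} = q_1·c_2 = -1.8974.
u_2 = c_2 + 1.8974·q_1 = (2.2000, -2.4000, -0.4000, -0.8000).
‖u_2‖ = 3.3764, so q_2 = (0.6516, -0.7108, -0.1185, -0.2369).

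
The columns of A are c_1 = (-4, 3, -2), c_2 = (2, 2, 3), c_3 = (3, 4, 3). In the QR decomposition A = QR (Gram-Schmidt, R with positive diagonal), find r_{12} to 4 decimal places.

r_{12} = -1.4856

e_1 = c_1/‖c_1‖ = (-4, 3, -2)/5.3852 = (-0.7428, 0.5571, -0.3714).
r_{12} = e_1·c_2 = -1.4856.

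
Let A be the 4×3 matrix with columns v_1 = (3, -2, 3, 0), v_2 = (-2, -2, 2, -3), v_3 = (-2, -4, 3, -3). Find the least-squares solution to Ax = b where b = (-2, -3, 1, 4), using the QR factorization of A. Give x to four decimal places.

x = (-0.8779, -4.5839, 3.6953)

v_1 = (3, -2, 3, 0); ‖v_1‖ = 4.6904, so q_1 = (0.6396, -0.4264, 0.6396, 0.0000).
q_1·v_2 = 0.6396·(-2) + (-0.4264)·(-2) + 0.6396·2 + 0.0000·(-3) = 0.8528.
u_2 = v_2 − 0.8528·q_1 = (-2.5455, -1.6364, 1.4545, -3.0000).
‖u_2‖ = 4.5025, so q_2 = (-0.5653, -0.3634, 0.3231, -0.6663).
q_1·v_3 = 0.6396·(-2) + (-0.4264)·(-4) + 0.6396·3 + 0.0000·(-3) = 2.3452; q_2·v_3 = (-0.5653)·(-2) + (-0.3634)·(-4) + 0.3231·3 + (-0.6663)·(-3) = 5.5524.
u_3 = v_3 − 2.3452·q_1 − 5.5524·q_2 = (-0.3610, -0.9821, -0.2937, 0.6996).
‖u_3‖ = 1.2924, so q_3 = (-0.2793, -0.7599, -0.2273, 0.5413).
Qᵀb = (0.6396, -0.1211, 4.7760).
Back-substitute: x_3 = 4.7760/1.2924 = 3.6953.
x_2 = (-0.1211 − 5.5524·3.6953)/4.5025 = -4.5839.
x_1 = (0.6396 − 0.8528·(-4.5839) − 2.3452·3.6953)/4.6904 = -0.8779.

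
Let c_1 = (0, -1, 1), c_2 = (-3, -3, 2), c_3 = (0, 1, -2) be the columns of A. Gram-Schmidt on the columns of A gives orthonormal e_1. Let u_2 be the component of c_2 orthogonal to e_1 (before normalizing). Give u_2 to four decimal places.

e_1 = c_1/‖c_1‖ = (0, -1, 1)/1.4142 = (0.0000, -0.7071, 0.7071).
r_{12} = e_1·c_2 = 3.5355.
u_2 = c_2 − 3.5355·e_1 = (-3.0000, -0.5000, -0.5000).

u_2 = (-3.0000, -0.5000, -0.5000)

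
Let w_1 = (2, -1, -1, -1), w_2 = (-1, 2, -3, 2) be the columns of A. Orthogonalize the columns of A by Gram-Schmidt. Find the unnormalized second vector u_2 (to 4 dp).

u_2 = (-0.1429, 1.5714, -3.4286, 1.5714)

w_1 = (2, -1, -1, -1); ‖w_1‖ = 2.6458, so q_1 = (0.7559, -0.3780, -0.3780, -0.3780).
q_1·w_2 = 0.7559·(-1) + (-0.3780)·2 + (-0.3780)·(-3) + (-0.3780)·2 = -1.1339.
u_2 = w_2 + 1.1339·q_1 = (-0.1429, 1.5714, -3.4286, 1.5714).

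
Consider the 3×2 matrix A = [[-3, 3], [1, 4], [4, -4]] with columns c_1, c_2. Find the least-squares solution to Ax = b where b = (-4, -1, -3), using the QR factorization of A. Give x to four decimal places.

e_1 = c_1/‖c_1‖ = (-3, 1, 4)/5.0990 = (-0.5883, 0.1961, 0.7845).
r_{12} = e_1·c_2 = -4.1184.
u_2 = c_2 + 4.1184·e_1 = (0.5769, 4.8077, -0.7692).
‖u_2‖ = 4.9029, so e_2 = (0.1177, 0.9806, -0.1569).
Qᵀb = (-0.1961, -0.9806).
Back-substitute: x_2 = -0.9806/4.9029 = -0.2000.
x_1 = (-0.1961 + 4.1184·(-0.2000))/5.0990 = -0.2000.

x = (-0.2000, -0.2000)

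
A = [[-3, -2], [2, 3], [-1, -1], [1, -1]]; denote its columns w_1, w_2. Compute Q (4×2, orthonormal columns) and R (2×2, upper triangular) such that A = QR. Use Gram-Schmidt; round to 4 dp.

Q = [[-0.7746, 0.1721], [0.5164, 0.6025], [-0.2582, -0.0861], [0.2582, -0.7746]], R = [[3.8730, 3.0984], [0.0000, 2.3238]]

w_1 = (-3, 2, -1, 1); ‖w_1‖ = 3.8730, so e_1 = (-0.7746, 0.5164, -0.2582, 0.2582).
e_1·w_2 = (-0.7746)·(-2) + 0.5164·3 + (-0.2582)·(-1) + 0.2582·(-1) = 3.0984.
u_2 = w_2 − 3.0984·e_1 = (0.4000, 1.4000, -0.2000, -1.8000).
‖u_2‖ = 2.3238, so e_2 = (0.1721, 0.6025, -0.0861, -0.7746).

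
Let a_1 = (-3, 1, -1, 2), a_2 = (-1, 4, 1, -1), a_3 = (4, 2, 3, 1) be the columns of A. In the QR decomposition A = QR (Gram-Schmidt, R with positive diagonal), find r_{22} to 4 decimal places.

q_1 = a_1/‖a_1‖ = (-3, 1, -1, 2)/3.8730 = (-0.7746, 0.2582, -0.2582, 0.5164).
r_{12} = q_1·a_2 = 1.0328.
u_2 = a_2 − 1.0328·q_1 = (-0.2000, 3.7333, 1.2667, -1.5333).
r_{22} = ‖u_2‖ = 4.2348.

r_{22} = 4.2348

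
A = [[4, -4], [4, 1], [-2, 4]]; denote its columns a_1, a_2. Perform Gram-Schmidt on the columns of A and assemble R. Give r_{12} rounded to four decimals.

r_{12} = -3.3333

a_1 = (4, 4, -2); ‖a_1‖ = 6.0000, so e_1 = (0.6667, 0.6667, -0.3333).
r_{12} = e_1·a_2 = -3.3333.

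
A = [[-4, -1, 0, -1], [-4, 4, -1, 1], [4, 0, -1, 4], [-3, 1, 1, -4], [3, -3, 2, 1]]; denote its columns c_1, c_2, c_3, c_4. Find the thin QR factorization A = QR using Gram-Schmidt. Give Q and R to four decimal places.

Q = [[-0.4924, -0.5742, -0.4748, 0.3142], [-0.4924, 0.5955, 0.1529, 0.6128], [0.4924, 0.3403, -0.2977, 0.2130], [-0.3693, -0.0213, 0.5914, -0.3594], [0.3693, -0.4466, 0.5593, 0.5926]], R = [[8.1240, -2.9542, 0.3693, 3.8158], [0.0000, 4.2747, -1.8502, 2.1692], [0.0000, 0.0000, 1.8548, -2.3698], [0.0000, 0.0000, 0.0000, 3.1809]]

c_1 = (-4, -4, 4, -3, 3); ‖c_1‖ = 8.1240, so q_1 = (-0.4924, -0.4924, 0.4924, -0.3693, 0.3693).
q_1·c_2 = (-0.4924)·(-1) + (-0.4924)·4 + 0.4924·0 + (-0.3693)·1 + 0.3693·(-3) = -2.9542.
u_2 = c_2 + 2.9542·q_1 = (-2.4545, 2.5455, 1.4545, -0.0909, -1.9091).
‖u_2‖ = 4.2747, so q_2 = (-0.5742, 0.5955, 0.3403, -0.0213, -0.4466).
q_1·c_3 = (-0.4924)·0 + (-0.4924)·(-1) + 0.4924·(-1) + (-0.3693)·1 + 0.3693·2 = 0.3693; q_2·c_3 = (-0.5742)·0 + 0.5955·(-1) + 0.3403·(-1) + (-0.0213)·1 + (-0.4466)·2 = -1.8502.
u_3 = c_3 − 0.3693·q_1 + 1.8502·q_2 = (-0.8806, 0.2836, -0.5522, 1.0970, 1.0373).
‖u_3‖ = 1.8548, so q_3 = (-0.4748, 0.1529, -0.2977, 0.5914, 0.5593).
q_1·c_4 = (-0.4924)·(-1) + (-0.4924)·1 + 0.4924·4 + (-0.3693)·(-4) + 0.3693·1 = 3.8158; q_2·c_4 = (-0.5742)·(-1) + 0.5955·1 + 0.3403·4 + (-0.0213)·(-4) + (-0.4466)·1 = 2.1692; q_3·c_4 = (-0.4748)·(-1) + 0.1529·1 + (-0.2977)·4 + 0.5914·(-4) + 0.5593·1 = -2.3698.
u_4 = c_4 − 3.8158·q_1 − 2.1692·q_2 + 2.3698·q_3 = (0.9993, 1.9494, 0.6775, -1.1432, 1.8850).
‖u_4‖ = 3.1809, so q_4 = (0.3142, 0.6128, 0.2130, -0.3594, 0.5926).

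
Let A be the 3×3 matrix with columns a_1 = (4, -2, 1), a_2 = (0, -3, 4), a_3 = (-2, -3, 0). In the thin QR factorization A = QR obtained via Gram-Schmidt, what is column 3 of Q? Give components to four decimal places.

e_3 = (-0.2425, -0.7761, -0.5821)

e_1 = a_1/‖a_1‖ = (4, -2, 1)/4.5826 = (0.8729, -0.4364, 0.2182).
r_{12} = e_1·a_2 = 2.1822.
u_2 = a_2 − 2.1822·e_1 = (-1.9048, -2.0476, 3.5238).
‖u_2‖ = 4.4987, so e_2 = (-0.4234, -0.4552, 0.7833).
r_{13} = e_1·a_3 = -0.4364; r_{23} = e_2·a_3 = 2.2123.
u_3 = a_3 + 0.4364·e_1 − 2.2123·e_2 = (-0.6824, -2.1835, -1.6376).
‖u_3‖ = 2.8134, so e_3 = (-0.2425, -0.7761, -0.5821).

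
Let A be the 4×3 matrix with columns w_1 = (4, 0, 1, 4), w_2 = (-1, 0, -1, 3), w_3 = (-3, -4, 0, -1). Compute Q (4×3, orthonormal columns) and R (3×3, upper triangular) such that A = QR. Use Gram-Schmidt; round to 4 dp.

Q = [[0.6963, -0.5992, -0.0972], [0.0000, 0.0000, -0.9692], [0.1741, -0.3930, 0.2222], [0.6963, 0.6975, 0.0417]], R = [[5.7446, 1.2185, -2.7852], [0.0000, 3.0847, 1.1003], [0.0000, 0.0000, 4.1270]]

e_1 = w_1/‖w_1‖ = (4, 0, 1, 4)/5.7446 = (0.6963, 0.0000, 0.1741, 0.6963).
r_{12} = e_1·w_2 = 1.2185.
u_2 = w_2 − 1.2185·e_1 = (-1.8485, 0.0000, -1.2121, 2.1515).
‖u_2‖ = 3.0847, so e_2 = (-0.5992, 0.0000, -0.3930, 0.6975).
r_{13} = e_1·w_3 = -2.7852; r_{23} = e_2·w_3 = 1.1003.
u_3 = w_3 + 2.7852·e_1 − 1.1003·e_2 = (-0.4013, -4.0000, 0.9172, 0.1720).
‖u_3‖ = 4.1270, so e_3 = (-0.0972, -0.9692, 0.2222, 0.0417).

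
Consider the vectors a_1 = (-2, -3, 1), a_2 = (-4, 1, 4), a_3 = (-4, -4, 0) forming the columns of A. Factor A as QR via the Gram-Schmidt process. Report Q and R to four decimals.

a_1 = (-2, -3, 1); ‖a_1‖ = 3.7417, so q_1 = (-0.5345, -0.8018, 0.2673).
q_1·a_2 = (-0.5345)·(-4) + (-0.8018)·1 + 0.2673·4 = 2.4054.
u_2 = a_2 − 2.4054·q_1 = (-2.7143, 2.9286, 3.3571).
‖u_2‖ = 5.2167, so q_2 = (-0.5203, 0.5614, 0.6435).
q_1·a_3 = (-0.5345)·(-4) + (-0.8018)·(-4) + 0.2673·0 = 5.3452; q_2·a_3 = (-0.5203)·(-4) + 0.5614·(-4) + 0.6435·0 = -0.1643.
u_3 = a_3 − 5.3452·q_1 + 0.1643·q_2 = (-1.2283, 0.3780, -1.3228).
‖u_3‖ = 1.8443, so q_3 = (-0.6660, 0.2049, -0.7172).

Q = [[-0.5345, -0.5203, -0.6660], [-0.8018, 0.5614, 0.2049], [0.2673, 0.6435, -0.7172]], R = [[3.7417, 2.4054, 5.3452], [0.0000, 5.2167, -0.1643], [0.0000, 0.0000, 1.8443]]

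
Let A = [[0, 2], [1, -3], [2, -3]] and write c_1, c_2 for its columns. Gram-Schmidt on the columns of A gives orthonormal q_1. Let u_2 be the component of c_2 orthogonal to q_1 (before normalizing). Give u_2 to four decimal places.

u_2 = (2.0000, -1.2000, 0.6000)

c_1 = (0, 1, 2); ‖c_1‖ = 2.2361, so q_1 = (0.0000, 0.4472, 0.8944).
q_1·c_2 = 0.0000·2 + 0.4472·(-3) + 0.8944·(-3) = -4.0249.
u_2 = c_2 + 4.0249·q_1 = (2.0000, -1.2000, 0.6000).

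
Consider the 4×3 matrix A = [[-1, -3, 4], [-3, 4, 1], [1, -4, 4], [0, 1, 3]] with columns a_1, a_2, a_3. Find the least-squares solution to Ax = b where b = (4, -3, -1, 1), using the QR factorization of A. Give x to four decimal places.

x = (-0.2741, -0.5389, -0.0033)

a_1 = (-1, -3, 1, 0); ‖a_1‖ = 3.3166, so e_1 = (-0.3015, -0.9045, 0.3015, 0.0000).
e_1·a_2 = (-0.3015)·(-3) + (-0.9045)·4 + 0.3015·(-4) + 0.0000·1 = -3.9196.
u_2 = a_2 + 3.9196·e_1 = (-4.1818, 0.4545, -2.8182, 1.0000).
‖u_2‖ = 5.1610, so e_2 = (-0.8103, 0.0881, -0.5460, 0.1938).
e_1·a_3 = (-0.3015)·4 + (-0.9045)·1 + 0.3015·4 + 0.0000·3 = -0.9045; e_2·a_3 = (-0.8103)·4 + 0.0881·1 + (-0.5460)·4 + 0.1938·3 = -4.7559.
u_3 = a_3 + 0.9045·e_1 + 4.7559·e_2 = (-0.1263, 0.6007, 1.6758, 3.9215).
‖u_3‖ = 4.3085, so e_3 = (-0.0293, 0.1394, 0.3889, 0.9102).
Qᵀb = (1.2060, -2.7655, -0.0143).
Back-substitute: x_3 = -0.0143/4.3085 = -0.0033.
x_2 = (-2.7655 + 4.7559·(-0.0033))/5.1610 = -0.5389.
x_1 = (1.2060 + 3.9196·(-0.5389) + 0.9045·(-0.0033))/3.3166 = -0.2741.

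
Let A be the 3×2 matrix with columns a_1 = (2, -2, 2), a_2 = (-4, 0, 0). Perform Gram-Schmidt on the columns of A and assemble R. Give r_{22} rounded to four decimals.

a_1 = (2, -2, 2); ‖a_1‖ = 3.4641, so e_1 = (0.5774, -0.5774, 0.5774).
e_1·a_2 = 0.5774·(-4) + (-0.5774)·0 + 0.5774·0 = -2.3094.
u_2 = a_2 + 2.3094·e_1 = (-2.6667, -1.3333, 1.3333).
r_{22} = ‖u_2‖ = 3.2660.

r_{22} = 3.2660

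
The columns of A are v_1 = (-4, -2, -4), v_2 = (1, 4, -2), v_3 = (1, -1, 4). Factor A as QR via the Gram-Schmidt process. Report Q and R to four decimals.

q_1 = v_1/‖v_1‖ = (-4, -2, -4)/6.0000 = (-0.6667, -0.3333, -0.6667).
r_{12} = q_1·v_2 = -0.6667.
u_2 = v_2 + 0.6667·q_1 = (0.5556, 3.7778, -2.4444).
‖u_2‖ = 4.5338, so q_2 = (0.1225, 0.8332, -0.5392).
r_{13} = q_1·v_3 = -3.0000; r_{23} = q_2·v_3 = -2.8673.
u_3 = v_3 + 3.0000·q_1 + 2.8673·q_2 = (-0.6486, 0.3892, 0.4541).
‖u_3‖ = 0.8823, so q_3 = (-0.7352, 0.4411, 0.5147).

Q = [[-0.6667, 0.1225, -0.7352], [-0.3333, 0.8332, 0.4411], [-0.6667, -0.5392, 0.5147]], R = [[6.0000, -0.6667, -3.0000], [0.0000, 4.5338, -2.8673], [0.0000, 0.0000, 0.8823]]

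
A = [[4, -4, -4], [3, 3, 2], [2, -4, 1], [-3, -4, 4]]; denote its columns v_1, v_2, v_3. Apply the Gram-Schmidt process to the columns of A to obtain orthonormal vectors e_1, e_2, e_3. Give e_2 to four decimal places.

e_2 = (-0.4890, 0.4296, -0.5100, -0.5624)

e_1 = v_1/‖v_1‖ = (4, 3, 2, -3)/6.1644 = (0.6489, 0.4867, 0.3244, -0.4867).
r_{12} = e_1·v_2 = -0.4867.
u_2 = v_2 + 0.4867·e_1 = (-3.6842, 3.2368, -3.8421, -4.2368).
‖u_2‖ = 7.5341, so e_2 = (-0.4890, 0.4296, -0.5100, -0.5624).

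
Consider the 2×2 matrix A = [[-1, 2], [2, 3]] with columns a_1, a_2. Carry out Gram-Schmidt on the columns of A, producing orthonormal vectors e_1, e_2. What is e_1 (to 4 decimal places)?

a_1 = (-1, 2); ‖a_1‖ = 2.2361, so e_1 = (-0.4472, 0.8944).

e_1 = (-0.4472, 0.8944)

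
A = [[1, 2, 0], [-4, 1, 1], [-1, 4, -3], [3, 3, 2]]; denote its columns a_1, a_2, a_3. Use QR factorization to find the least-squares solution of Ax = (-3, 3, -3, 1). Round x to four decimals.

x = (-0.5251, -0.1590, 1.1307)

e_1 = a_1/‖a_1‖ = (1, -4, -1, 3)/5.1962 = (0.1925, -0.7698, -0.1925, 0.5774).
r_{12} = e_1·a_2 = 0.5774.
u_2 = a_2 − 0.5774·e_1 = (1.8889, 1.4444, 4.1111, 2.6667).
‖u_2‖ = 5.4467, so e_2 = (0.3468, 0.2652, 0.7548, 0.4896).
r_{13} = e_1·a_3 = 0.9623; r_{23} = e_2·a_3 = -1.0200.
u_3 = a_3 − 0.9623·e_1 + 1.0200·e_2 = (0.1685, 2.0112, -2.0449, 1.9438).
‖u_3‖ = 3.4690, so e_3 = (0.0486, 0.5798, -0.5895, 0.5603).
Qᵀb = (-1.7321, -2.0196, 3.9224).
Back-substitute: x_3 = 3.9224/3.4690 = 1.1307.
x_2 = (-2.0196 + 1.0200·1.1307)/5.4467 = -0.1590.
x_1 = (-1.7321 − 0.5774·(-0.1590) − 0.9623·1.1307)/5.1962 = -0.5251.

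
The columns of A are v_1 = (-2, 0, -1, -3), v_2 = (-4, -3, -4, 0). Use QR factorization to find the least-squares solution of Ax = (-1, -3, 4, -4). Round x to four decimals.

q_1 = v_1/‖v_1‖ = (-2, 0, -1, -3)/3.7417 = (-0.5345, 0.0000, -0.2673, -0.8018).
r_{12} = q_1·v_2 = 3.2071.
u_2 = v_2 − 3.2071·q_1 = (-2.2857, -3.0000, -3.1429, 2.5714).
‖u_2‖ = 5.5420, so q_2 = (-0.4124, -0.5413, -0.5671, 0.4640).
Qᵀb = (2.6726, -2.0879).
Back-substitute: x_2 = -2.0879/5.5420 = -0.3767.
x_1 = (2.6726 − 3.2071·(-0.3767))/3.7417 = 1.0372.

x = (1.0372, -0.3767)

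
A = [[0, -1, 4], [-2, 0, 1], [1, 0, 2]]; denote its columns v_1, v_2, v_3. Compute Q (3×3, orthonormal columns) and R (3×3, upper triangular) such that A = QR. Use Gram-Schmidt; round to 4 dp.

v_1 = (0, -2, 1); ‖v_1‖ = 2.2361, so q_1 = (0.0000, -0.8944, 0.4472).
q_1·v_2 = 0.0000·(-1) + (-0.8944)·0 + 0.4472·0 = 0.0000.
u_2 = v_2 + 0.0000·q_1 = (-1.0000, 0.0000, 0.0000).
‖u_2‖ = 1.0000, so q_2 = (-1.0000, 0.0000, 0.0000).
q_1·v_3 = 0.0000·4 + (-0.8944)·1 + 0.4472·2 = 0.0000; q_2·v_3 = (-1.0000)·4 + 0.0000·1 + 0.0000·2 = -4.0000.
u_3 = v_3 + 0.0000·q_1 + 4.0000·q_2 = (0.0000, 1.0000, 2.0000).
‖u_3‖ = 2.2361, so q_3 = (0.0000, 0.4472, 0.8944).

Q = [[0.0000, -1.0000, 0.0000], [-0.8944, 0.0000, 0.4472], [0.4472, 0.0000, 0.8944]], R = [[2.2361, 0.0000, 0.0000], [0.0000, 1.0000, -4.0000], [0.0000, 0.0000, 2.2361]]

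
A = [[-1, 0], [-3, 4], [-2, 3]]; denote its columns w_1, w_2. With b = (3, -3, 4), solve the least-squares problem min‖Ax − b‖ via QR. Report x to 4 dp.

w_1 = (-1, -3, -2); ‖w_1‖ = 3.7417, so q_1 = (-0.2673, -0.8018, -0.5345).
q_1·w_2 = (-0.2673)·0 + (-0.8018)·4 + (-0.5345)·3 = -4.8107.
u_2 = w_2 + 4.8107·q_1 = (-1.2857, 0.1429, 0.4286).
‖u_2‖ = 1.3628, so q_2 = (-0.9435, 0.1048, 0.3145).
Qᵀb = (-0.5345, -1.8869).
Back-substitute: x_2 = -1.8869/1.3628 = -1.3846.
x_1 = (-0.5345 + 4.8107·(-1.3846))/3.7417 = -1.9231.

x = (-1.9231, -1.3846)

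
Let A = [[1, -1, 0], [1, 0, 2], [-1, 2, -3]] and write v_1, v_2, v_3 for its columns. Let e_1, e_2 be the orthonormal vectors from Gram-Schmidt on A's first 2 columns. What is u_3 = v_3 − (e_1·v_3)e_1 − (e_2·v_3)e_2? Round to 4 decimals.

v_1 = (1, 1, -1); ‖v_1‖ = 1.7321, so e_1 = (0.5774, 0.5774, -0.5774).
e_1·v_2 = 0.5774·(-1) + 0.5774·0 + (-0.5774)·2 = -1.7321.
u_2 = v_2 + 1.7321·e_1 = (0.0000, 1.0000, 1.0000).
‖u_2‖ = 1.4142, so e_2 = (0.0000, 0.7071, 0.7071).
e_1·v_3 = 0.5774·0 + 0.5774·2 + (-0.5774)·(-3) = 2.8868; e_2·v_3 = 0.0000·0 + 0.7071·2 + 0.7071·(-3) = -0.7071.
u_3 = v_3 − 2.8868·e_1 + 0.7071·e_2 = (-1.6667, 0.8333, -0.8333).

u_3 = (-1.6667, 0.8333, -0.8333)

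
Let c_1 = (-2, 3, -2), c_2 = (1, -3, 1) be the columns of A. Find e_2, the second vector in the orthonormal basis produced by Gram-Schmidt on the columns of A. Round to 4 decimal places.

c_1 = (-2, 3, -2); ‖c_1‖ = 4.1231, so e_1 = (-0.4851, 0.7276, -0.4851).
e_1·c_2 = (-0.4851)·1 + 0.7276·(-3) + (-0.4851)·1 = -3.1530.
u_2 = c_2 + 3.1530·e_1 = (-0.5294, -0.7059, -0.5294).
‖u_2‖ = 1.0290, so e_2 = (-0.5145, -0.6860, -0.5145).

e_2 = (-0.5145, -0.6860, -0.5145)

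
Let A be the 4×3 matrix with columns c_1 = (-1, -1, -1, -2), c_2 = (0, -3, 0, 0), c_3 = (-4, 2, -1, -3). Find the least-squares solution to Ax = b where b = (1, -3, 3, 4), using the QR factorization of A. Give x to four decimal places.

x = (-2.9429, 2.3238, 0.5143)

c_1 = (-1, -1, -1, -2); ‖c_1‖ = 2.6458, so q_1 = (-0.3780, -0.3780, -0.3780, -0.7559).
q_1·c_2 = (-0.3780)·0 + (-0.3780)·(-3) + (-0.3780)·0 + (-0.7559)·0 = 1.1339.
u_2 = c_2 − 1.1339·q_1 = (0.4286, -2.5714, 0.4286, 0.8571).
‖u_2‖ = 2.7775, so q_2 = (0.1543, -0.9258, 0.1543, 0.3086).
q_1·c_3 = (-0.3780)·(-4) + (-0.3780)·2 + (-0.3780)·(-1) + (-0.7559)·(-3) = 3.4017; q_2·c_3 = 0.1543·(-4) + (-0.9258)·2 + 0.1543·(-1) + 0.3086·(-3) = -3.5490.
u_3 = c_3 − 3.4017·q_1 + 3.5490·q_2 = (-2.1667, 0.0000, 0.8333, 0.6667).
‖u_3‖ = 2.4152, so q_3 = (-0.8971, 0.0000, 0.3450, 0.2760).
Qᵀb = (-3.4017, 4.6291, 1.2421).
Back-substitute: x_3 = 1.2421/2.4152 = 0.5143.
x_2 = (4.6291 + 3.5490·0.5143)/2.7775 = 2.3238.
x_1 = (-3.4017 − 1.1339·2.3238 − 3.4017·0.5143)/2.6458 = -2.9429.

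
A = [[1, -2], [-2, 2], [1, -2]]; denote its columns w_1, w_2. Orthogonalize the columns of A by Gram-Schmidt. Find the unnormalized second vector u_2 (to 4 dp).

q_1 = w_1/‖w_1‖ = (1, -2, 1)/2.4495 = (0.4082, -0.8165, 0.4082).
r_{12} = q_1·w_2 = -3.2660.
u_2 = w_2 + 3.2660·q_1 = (-0.6667, -0.6667, -0.6667).

u_2 = (-0.6667, -0.6667, -0.6667)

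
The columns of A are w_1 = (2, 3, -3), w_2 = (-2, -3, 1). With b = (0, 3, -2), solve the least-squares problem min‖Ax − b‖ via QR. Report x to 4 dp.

e_1 = w_1/‖w_1‖ = (2, 3, -3)/4.6904 = (0.4264, 0.6396, -0.6396).
r_{12} = e_1·w_2 = -3.4112.
u_2 = w_2 + 3.4112·e_1 = (-0.5455, -0.8182, -1.1818).
‖u_2‖ = 1.5374, so e_2 = (-0.3548, -0.5322, -0.7687).
Qᵀb = (3.1980, -0.0591).
Back-substitute: x_2 = -0.0591/1.5374 = -0.0385.
x_1 = (3.1980 + 3.4112·(-0.0385))/4.6904 = 0.6538.

x = (0.6538, -0.0385)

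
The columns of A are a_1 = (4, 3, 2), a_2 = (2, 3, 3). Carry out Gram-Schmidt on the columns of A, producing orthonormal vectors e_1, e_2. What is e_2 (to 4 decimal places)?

e_2 = (-0.6047, 0.3202, 0.7292)

a_1 = (4, 3, 2); ‖a_1‖ = 5.3852, so e_1 = (0.7428, 0.5571, 0.3714).
e_1·a_2 = 0.7428·2 + 0.5571·3 + 0.3714·3 = 4.2710.
u_2 = a_2 − 4.2710·e_1 = (-1.1724, 0.6207, 1.4138).
‖u_2‖ = 1.9387, so e_2 = (-0.6047, 0.3202, 0.7292).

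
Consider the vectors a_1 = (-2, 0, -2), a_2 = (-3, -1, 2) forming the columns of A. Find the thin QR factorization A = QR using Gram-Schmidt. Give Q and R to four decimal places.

Q = [[-0.7071, -0.6804], [0.0000, -0.2722], [-0.7071, 0.6804]], R = [[2.8284, 0.7071], [0.0000, 3.6742]]

a_1 = (-2, 0, -2); ‖a_1‖ = 2.8284, so e_1 = (-0.7071, 0.0000, -0.7071).
e_1·a_2 = (-0.7071)·(-3) + 0.0000·(-1) + (-0.7071)·2 = 0.7071.
u_2 = a_2 − 0.7071·e_1 = (-2.5000, -1.0000, 2.5000).
‖u_2‖ = 3.6742, so e_2 = (-0.6804, -0.2722, 0.6804).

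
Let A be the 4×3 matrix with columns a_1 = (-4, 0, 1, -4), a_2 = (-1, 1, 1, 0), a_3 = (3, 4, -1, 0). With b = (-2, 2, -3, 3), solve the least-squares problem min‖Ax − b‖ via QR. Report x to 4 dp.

q_1 = a_1/‖a_1‖ = (-4, 0, 1, -4)/5.7446 = (-0.6963, 0.0000, 0.1741, -0.6963).
r_{12} = q_1·a_2 = 0.8704.
u_2 = a_2 − 0.8704·q_1 = (-0.3939, 1.0000, 0.8485, 0.6061).
‖u_2‖ = 1.4975, so q_2 = (-0.2631, 0.6678, 0.5666, 0.4047).
r_{13} = q_1·a_3 = -2.2630; r_{23} = q_2·a_3 = 1.3153.
u_3 = a_3 + 2.2630·q_1 − 1.3153·q_2 = (1.7703, 3.1216, -1.3514, -2.1081).
‖u_3‖ = 4.3759, so q_3 = (0.4045, 0.7134, -0.3088, -0.4818).
Qᵀb = (-1.2185, 1.3761, 0.0988).
Back-substitute: x_3 = 0.0988/4.3759 = 0.0226.
x_2 = (1.3761 − 1.3153·0.0226)/1.4975 = 0.8991.
x_1 = (-1.2185 − 0.8704·0.8991 + 2.2630·0.0226)/5.7446 = -0.3394.

x = (-0.3394, 0.8991, 0.0226)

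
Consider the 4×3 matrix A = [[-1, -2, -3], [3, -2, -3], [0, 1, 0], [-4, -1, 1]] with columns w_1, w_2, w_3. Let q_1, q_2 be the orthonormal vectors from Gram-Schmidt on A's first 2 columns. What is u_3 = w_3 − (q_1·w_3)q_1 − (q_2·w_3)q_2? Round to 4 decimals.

w_1 = (-1, 3, 0, -4); ‖w_1‖ = 5.0990, so q_1 = (-0.1961, 0.5883, 0.0000, -0.7845).
q_1·w_2 = (-0.1961)·(-2) + 0.5883·(-2) + 0.0000·1 + (-0.7845)·(-1) = 0.0000.
u_2 = w_2 + 0.0000·q_1 = (-2.0000, -2.0000, 1.0000, -1.0000).
‖u_2‖ = 3.1623, so q_2 = (-0.6325, -0.6325, 0.3162, -0.3162).
q_1·w_3 = (-0.1961)·(-3) + 0.5883·(-3) + 0.0000·0 + (-0.7845)·1 = -1.9612; q_2·w_3 = (-0.6325)·(-3) + (-0.6325)·(-3) + 0.3162·0 + (-0.3162)·1 = 3.4785.
u_3 = w_3 + 1.9612·q_1 − 3.4785·q_2 = (-1.1846, 0.3538, -1.1000, 0.5615).

u_3 = (-1.1846, 0.3538, -1.1000, 0.5615)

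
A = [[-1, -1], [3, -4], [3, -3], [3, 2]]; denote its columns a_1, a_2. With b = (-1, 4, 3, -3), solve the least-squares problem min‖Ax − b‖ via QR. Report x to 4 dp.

x = (-0.0466, -1.0217)

a_1 = (-1, 3, 3, 3); ‖a_1‖ = 5.2915, so q_1 = (-0.1890, 0.5669, 0.5669, 0.5669).
q_1·a_2 = (-0.1890)·(-1) + 0.5669·(-4) + 0.5669·(-3) + 0.5669·2 = -2.6458.
u_2 = a_2 + 2.6458·q_1 = (-1.5000, -2.5000, -1.5000, 3.5000).
‖u_2‖ = 4.7958, so q_2 = (-0.3128, -0.5213, -0.3128, 0.7298).
Qᵀb = (2.4568, -4.9001).
Back-substitute: x_2 = -4.9001/4.7958 = -1.0217.
x_1 = (2.4568 + 2.6458·(-1.0217))/5.2915 = -0.0466.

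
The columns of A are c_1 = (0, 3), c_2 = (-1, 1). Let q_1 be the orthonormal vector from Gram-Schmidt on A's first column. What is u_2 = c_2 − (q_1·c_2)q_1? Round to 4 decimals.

c_1 = (0, 3); ‖c_1‖ = 3.0000, so q_1 = (0.0000, 1.0000).
q_1·c_2 = 0.0000·(-1) + 1.0000·1 = 1.0000.
u_2 = c_2 − 1.0000·q_1 = (-1.0000, 0.0000).

u_2 = (-1.0000, 0.0000)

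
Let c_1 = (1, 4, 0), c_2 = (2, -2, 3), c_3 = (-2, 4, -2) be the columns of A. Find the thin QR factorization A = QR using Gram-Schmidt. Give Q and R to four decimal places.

Q = [[0.2425, 0.6099, -0.7544], [0.9701, -0.1525, 0.1886], [0.0000, 0.7777, 0.6287]], R = [[4.1231, -1.4552, 3.3955], [0.0000, 3.8578, -3.3851], [0.0000, 0.0000, 1.0059]]

c_1 = (1, 4, 0); ‖c_1‖ = 4.1231, so e_1 = (0.2425, 0.9701, 0.0000).
e_1·c_2 = 0.2425·2 + 0.9701·(-2) + 0.0000·3 = -1.4552.
u_2 = c_2 + 1.4552·e_1 = (2.3529, -0.5882, 3.0000).
‖u_2‖ = 3.8578, so e_2 = (0.6099, -0.1525, 0.7777).
e_1·c_3 = 0.2425·(-2) + 0.9701·4 + 0.0000·(-2) = 3.3955; e_2·c_3 = 0.6099·(-2) + (-0.1525)·4 + 0.7777·(-2) = -3.3851.
u_3 = c_3 − 3.3955·e_1 + 3.3851·e_2 = (-0.7589, 0.1897, 0.6324).
‖u_3‖ = 1.0059, so e_3 = (-0.7544, 0.1886, 0.6287).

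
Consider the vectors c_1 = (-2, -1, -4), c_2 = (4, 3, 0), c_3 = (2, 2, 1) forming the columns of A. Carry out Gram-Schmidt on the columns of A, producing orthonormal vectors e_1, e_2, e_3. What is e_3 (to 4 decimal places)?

e_3 = (-0.5970, 0.7960, 0.0995)

c_1 = (-2, -1, -4); ‖c_1‖ = 4.5826, so e_1 = (-0.4364, -0.2182, -0.8729).
e_1·c_2 = (-0.4364)·4 + (-0.2182)·3 + (-0.8729)·0 = -2.4004.
u_2 = c_2 + 2.4004·e_1 = (2.9524, 2.4762, -2.0952).
‖u_2‖ = 4.3861, so e_2 = (0.6731, 0.5646, -0.4777).
e_1·c_3 = (-0.4364)·2 + (-0.2182)·2 + (-0.8729)·1 = -2.1822; e_2·c_3 = 0.6731·2 + 0.5646·2 + (-0.4777)·1 = 1.9976.
u_3 = c_3 + 2.1822·e_1 − 1.9976·e_2 = (-0.2970, 0.3960, 0.0495).
‖u_3‖ = 0.4975, so e_3 = (-0.5970, 0.7960, 0.0995).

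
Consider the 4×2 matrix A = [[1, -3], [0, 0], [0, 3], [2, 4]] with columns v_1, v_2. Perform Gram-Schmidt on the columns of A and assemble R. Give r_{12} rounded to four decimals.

r_{12} = 2.2361

v_1 = (1, 0, 0, 2); ‖v_1‖ = 2.2361, so e_1 = (0.4472, 0.0000, 0.0000, 0.8944).
r_{12} = e_1·v_2 = 2.2361.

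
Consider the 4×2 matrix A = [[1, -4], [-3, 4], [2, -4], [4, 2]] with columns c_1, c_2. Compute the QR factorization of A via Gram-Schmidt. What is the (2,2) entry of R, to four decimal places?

q_1 = c_1/‖c_1‖ = (1, -3, 2, 4)/5.4772 = (0.1826, -0.5477, 0.3651, 0.7303).
r_{12} = q_1·c_2 = -2.9212.
u_2 = c_2 + 2.9212·q_1 = (-3.4667, 2.4000, -2.9333, 4.1333).
r_{22} = ‖u_2‖ = 6.5929.

r_{22} = 6.5929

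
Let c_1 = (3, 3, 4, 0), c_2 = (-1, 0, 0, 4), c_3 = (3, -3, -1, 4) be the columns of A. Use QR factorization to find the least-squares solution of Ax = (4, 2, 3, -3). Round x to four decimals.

x = (0.8214, -0.9377, 0.1850)

c_1 = (3, 3, 4, 0); ‖c_1‖ = 5.8310, so e_1 = (0.5145, 0.5145, 0.6860, 0.0000).
e_1·c_2 = 0.5145·(-1) + 0.5145·0 + 0.6860·0 + 0.0000·4 = -0.5145.
u_2 = c_2 + 0.5145·e_1 = (-0.7353, 0.2647, 0.3529, 4.0000).
‖u_2‖ = 4.0909, so e_2 = (-0.1797, 0.0647, 0.0863, 0.9778).
e_1·c_3 = 0.5145·3 + 0.5145·(-3) + 0.6860·(-1) + 0.0000·4 = -0.6860; e_2·c_3 = (-0.1797)·3 + 0.0647·(-3) + 0.0863·(-1) + 0.9778·4 = 3.0915.
u_3 = c_3 + 0.6860·e_1 − 3.0915·e_2 = (3.9086, -2.8471, -0.7961, 0.9772).
‖u_3‖ = 4.9972, so e_3 = (0.7822, -0.5697, -0.1593, 0.1955).
Qᵀb = (5.1450, -3.2641, 0.9246).
Back-substitute: x_3 = 0.9246/4.9972 = 0.1850.
x_2 = (-3.2641 − 3.0915·0.1850)/4.0909 = -0.9377.
x_1 = (5.1450 + 0.5145·(-0.9377) + 0.6860·0.1850)/5.8310 = 0.8214.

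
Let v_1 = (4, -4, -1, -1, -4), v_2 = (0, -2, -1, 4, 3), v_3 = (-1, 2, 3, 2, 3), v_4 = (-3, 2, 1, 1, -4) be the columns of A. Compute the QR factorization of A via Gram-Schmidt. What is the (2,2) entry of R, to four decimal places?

e_1 = v_1/‖v_1‖ = (4, -4, -1, -1, -4)/7.0711 = (0.5657, -0.5657, -0.1414, -0.1414, -0.5657).
r_{12} = e_1·v_2 = -0.9899.
u_2 = v_2 + 0.9899·e_1 = (0.5600, -2.5600, -1.1400, 3.8600, 2.4400).
r_{22} = ‖u_2‖ = 5.3870.

r_{22} = 5.3870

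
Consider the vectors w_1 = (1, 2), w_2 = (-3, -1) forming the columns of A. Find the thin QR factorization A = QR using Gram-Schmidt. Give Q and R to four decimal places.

Q = [[0.4472, -0.8944], [0.8944, 0.4472]], R = [[2.2361, -2.2361], [0.0000, 2.2361]]

w_1 = (1, 2); ‖w_1‖ = 2.2361, so q_1 = (0.4472, 0.8944).
q_1·w_2 = 0.4472·(-3) + 0.8944·(-1) = -2.2361.
u_2 = w_2 + 2.2361·q_1 = (-2.0000, 1.0000).
‖u_2‖ = 2.2361, so q_2 = (-0.8944, 0.4472).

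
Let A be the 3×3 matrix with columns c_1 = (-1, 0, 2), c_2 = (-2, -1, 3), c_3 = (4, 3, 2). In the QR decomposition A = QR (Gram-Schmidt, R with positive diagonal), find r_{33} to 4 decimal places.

r_{33} = 2.8577

c_1 = (-1, 0, 2); ‖c_1‖ = 2.2361, so q_1 = (-0.4472, 0.0000, 0.8944).
q_1·c_2 = (-0.4472)·(-2) + 0.0000·(-1) + 0.8944·3 = 3.5777.
u_2 = c_2 − 3.5777·q_1 = (-0.4000, -1.0000, -0.2000).
‖u_2‖ = 1.0954, so q_2 = (-0.3651, -0.9129, -0.1826).
q_1·c_3 = (-0.4472)·4 + 0.0000·3 + 0.8944·2 = 0.0000; q_2·c_3 = (-0.3651)·4 + (-0.9129)·3 + (-0.1826)·2 = -4.5644.
u_3 = c_3 + 0.0000·q_1 + 4.5644·q_2 = (2.3333, -1.1667, 1.1667).
r_{33} = ‖u_3‖ = 2.8577.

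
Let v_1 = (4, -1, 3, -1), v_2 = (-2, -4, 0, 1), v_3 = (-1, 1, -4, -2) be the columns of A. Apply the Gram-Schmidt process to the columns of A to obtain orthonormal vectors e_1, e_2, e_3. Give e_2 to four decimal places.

e_2 = (-0.2811, -0.9341, 0.1240, 0.1819)

v_1 = (4, -1, 3, -1); ‖v_1‖ = 5.1962, so e_1 = (0.7698, -0.1925, 0.5774, -0.1925).
e_1·v_2 = 0.7698·(-2) + (-0.1925)·(-4) + 0.5774·0 + (-0.1925)·1 = -0.9623.
u_2 = v_2 + 0.9623·e_1 = (-1.2593, -4.1852, 0.5556, 0.8148).
‖u_2‖ = 4.4804, so e_2 = (-0.2811, -0.9341, 0.1240, 0.1819).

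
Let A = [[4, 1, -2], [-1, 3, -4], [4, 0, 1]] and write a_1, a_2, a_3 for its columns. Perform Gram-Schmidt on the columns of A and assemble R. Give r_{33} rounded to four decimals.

r_{33} = 1.1578

e_1 = a_1/‖a_1‖ = (4, -1, 4)/5.7446 = (0.6963, -0.1741, 0.6963).
r_{12} = e_1·a_2 = 0.1741.
u_2 = a_2 − 0.1741·e_1 = (0.8788, 3.0303, -0.1212).
‖u_2‖ = 3.1575, so e_2 = (0.2783, 0.9597, -0.0384).
r_{13} = e_1·a_3 = 0.0000; r_{23} = e_2·a_3 = -4.4339.
u_3 = a_3 + 0.0000·e_1 + 4.4339·e_2 = (-0.7660, 0.2553, 0.8298).
r_{33} = ‖u_3‖ = 1.1578.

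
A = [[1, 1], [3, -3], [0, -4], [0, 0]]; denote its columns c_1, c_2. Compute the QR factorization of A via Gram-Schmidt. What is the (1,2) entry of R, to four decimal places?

r_{12} = -2.5298

c_1 = (1, 3, 0, 0); ‖c_1‖ = 3.1623, so q_1 = (0.3162, 0.9487, 0.0000, 0.0000).
r_{12} = q_1·c_2 = -2.5298.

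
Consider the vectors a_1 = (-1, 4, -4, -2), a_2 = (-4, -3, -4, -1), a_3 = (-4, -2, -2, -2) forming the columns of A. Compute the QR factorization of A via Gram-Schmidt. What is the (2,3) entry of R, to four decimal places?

r_{23} = 4.7598

a_1 = (-1, 4, -4, -2); ‖a_1‖ = 6.0828, so e_1 = (-0.1644, 0.6576, -0.6576, -0.3288).
e_1·a_2 = (-0.1644)·(-4) + 0.6576·(-3) + (-0.6576)·(-4) + (-0.3288)·(-1) = 1.6440.
u_2 = a_2 − 1.6440·e_1 = (-3.7297, -4.0811, -2.9189, -0.4595).
‖u_2‖ = 6.2688, so e_2 = (-0.5950, -0.6510, -0.4656, -0.0733).
r_{23} = e_2·a_3 = 4.7598.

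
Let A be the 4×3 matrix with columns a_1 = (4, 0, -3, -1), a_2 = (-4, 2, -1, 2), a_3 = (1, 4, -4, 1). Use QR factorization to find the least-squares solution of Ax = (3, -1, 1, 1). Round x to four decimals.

a_1 = (4, 0, -3, -1); ‖a_1‖ = 5.0990, so q_1 = (0.7845, 0.0000, -0.5883, -0.1961).
q_1·a_2 = 0.7845·(-4) + 0.0000·2 + (-0.5883)·(-1) + (-0.1961)·2 = -2.9417.
u_2 = a_2 + 2.9417·q_1 = (-1.6923, 2.0000, -2.7308, 1.4231).
‖u_2‖ = 4.0430, so q_2 = (-0.4186, 0.4947, -0.6754, 0.3520).
q_1·a_3 = 0.7845·1 + 0.0000·4 + (-0.5883)·(-4) + (-0.1961)·1 = 2.9417; q_2·a_3 = (-0.4186)·1 + 0.4947·4 + (-0.6754)·(-4) + 0.3520·1 = 4.6138.
u_3 = a_3 − 2.9417·q_1 − 4.6138·q_2 = (0.6235, 1.7176, 0.8471, -0.0471).
‖u_3‖ = 2.0147, so q_3 = (0.3095, 0.8526, 0.4204, -0.0234).
Qᵀb = (1.5689, -2.0738, 0.4730).
Back-substitute: x_3 = 0.4730/2.0147 = 0.2348.
x_2 = (-2.0738 − 4.6138·0.2348)/4.0430 = -0.7809.
x_1 = (1.5689 + 2.9417·(-0.7809) − 2.9417·0.2348)/5.0990 = -0.2783.

x = (-0.2783, -0.7809, 0.2348)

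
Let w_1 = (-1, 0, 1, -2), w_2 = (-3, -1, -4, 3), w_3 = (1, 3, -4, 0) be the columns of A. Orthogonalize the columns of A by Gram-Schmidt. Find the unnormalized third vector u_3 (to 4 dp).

u_3 = (0.8137, 3.1553, -2.7267, -1.7702)

w_1 = (-1, 0, 1, -2); ‖w_1‖ = 2.4495, so e_1 = (-0.4082, 0.0000, 0.4082, -0.8165).
e_1·w_2 = (-0.4082)·(-3) + 0.0000·(-1) + 0.4082·(-4) + (-0.8165)·3 = -2.8577.
u_2 = w_2 + 2.8577·e_1 = (-4.1667, -1.0000, -2.8333, 0.6667).
‖u_2‖ = 5.1801, so e_2 = (-0.8044, -0.1930, -0.5470, 0.1287).
e_1·w_3 = (-0.4082)·1 + 0.0000·3 + 0.4082·(-4) + (-0.8165)·0 = -2.0412; e_2·w_3 = (-0.8044)·1 + (-0.1930)·3 + (-0.5470)·(-4) + 0.1287·0 = 0.8044.
u_3 = w_3 + 2.0412·e_1 − 0.8044·e_2 = (0.8137, 3.1553, -2.7267, -1.7702).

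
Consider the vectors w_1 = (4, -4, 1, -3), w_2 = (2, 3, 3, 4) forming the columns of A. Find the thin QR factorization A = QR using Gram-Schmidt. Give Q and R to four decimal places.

w_1 = (4, -4, 1, -3); ‖w_1‖ = 6.4807, so e_1 = (0.6172, -0.6172, 0.1543, -0.4629).
e_1·w_2 = 0.6172·2 + (-0.6172)·3 + 0.1543·3 + (-0.4629)·4 = -2.0059.
u_2 = w_2 + 2.0059·e_1 = (3.2381, 1.7619, 3.3095, 3.0714).
‖u_2‖ = 5.8289, so e_2 = (0.5555, 0.3023, 0.5678, 0.5269).

Q = [[0.6172, 0.5555], [-0.6172, 0.3023], [0.1543, 0.5678], [-0.4629, 0.5269]], R = [[6.4807, -2.0059], [0.0000, 5.8289]]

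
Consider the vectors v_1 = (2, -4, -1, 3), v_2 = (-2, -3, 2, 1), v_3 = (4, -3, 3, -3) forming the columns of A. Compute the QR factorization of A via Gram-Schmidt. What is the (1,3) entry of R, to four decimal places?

e_1 = v_1/‖v_1‖ = (2, -4, -1, 3)/5.4772 = (0.3651, -0.7303, -0.1826, 0.5477).
r_{13} = e_1·v_3 = 1.4606.

r_{13} = 1.4606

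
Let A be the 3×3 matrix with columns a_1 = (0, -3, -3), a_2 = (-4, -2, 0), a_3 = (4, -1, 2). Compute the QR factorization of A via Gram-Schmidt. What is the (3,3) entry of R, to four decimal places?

e_1 = a_1/‖a_1‖ = (0, -3, -3)/4.2426 = (0.0000, -0.7071, -0.7071).
r_{12} = e_1·a_2 = 1.4142.
u_2 = a_2 − 1.4142·e_1 = (-4.0000, -1.0000, 1.0000).
‖u_2‖ = 4.2426, so e_2 = (-0.9428, -0.2357, 0.2357).
r_{13} = e_1·a_3 = -0.7071; r_{23} = e_2·a_3 = -3.0641.
u_3 = a_3 + 0.7071·e_1 + 3.0641·e_2 = (1.1111, -2.2222, 2.2222).
r_{33} = ‖u_3‖ = 3.3333.

r_{33} = 3.3333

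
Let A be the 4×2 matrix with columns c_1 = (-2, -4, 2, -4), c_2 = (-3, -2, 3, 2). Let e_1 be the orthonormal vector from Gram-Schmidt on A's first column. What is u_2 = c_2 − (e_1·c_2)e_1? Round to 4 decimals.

u_2 = (-2.4000, -0.8000, 2.4000, 3.2000)

c_1 = (-2, -4, 2, -4); ‖c_1‖ = 6.3246, so e_1 = (-0.3162, -0.6325, 0.3162, -0.6325).
e_1·c_2 = (-0.3162)·(-3) + (-0.6325)·(-2) + 0.3162·3 + (-0.6325)·2 = 1.8974.
u_2 = c_2 − 1.8974·e_1 = (-2.4000, -0.8000, 2.4000, 3.2000).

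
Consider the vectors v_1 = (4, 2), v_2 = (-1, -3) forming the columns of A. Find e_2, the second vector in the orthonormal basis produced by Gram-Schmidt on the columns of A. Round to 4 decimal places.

e_2 = (0.4472, -0.8944)

v_1 = (4, 2); ‖v_1‖ = 4.4721, so e_1 = (0.8944, 0.4472).
e_1·v_2 = 0.8944·(-1) + 0.4472·(-3) = -2.2361.
u_2 = v_2 + 2.2361·e_1 = (1.0000, -2.0000).
‖u_2‖ = 2.2361, so e_2 = (0.4472, -0.8944).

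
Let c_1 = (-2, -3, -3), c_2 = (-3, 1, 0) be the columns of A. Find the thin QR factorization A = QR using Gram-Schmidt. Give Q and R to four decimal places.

Q = [[-0.4264, -0.8806], [-0.6396, 0.4550], [-0.6396, 0.1321]], R = [[4.6904, 0.6396], [0.0000, 3.0969]]

c_1 = (-2, -3, -3); ‖c_1‖ = 4.6904, so q_1 = (-0.4264, -0.6396, -0.6396).
q_1·c_2 = (-0.4264)·(-3) + (-0.6396)·1 + (-0.6396)·0 = 0.6396.
u_2 = c_2 − 0.6396·q_1 = (-2.7273, 1.4091, 0.4091).
‖u_2‖ = 3.0969, so q_2 = (-0.8806, 0.4550, 0.1321).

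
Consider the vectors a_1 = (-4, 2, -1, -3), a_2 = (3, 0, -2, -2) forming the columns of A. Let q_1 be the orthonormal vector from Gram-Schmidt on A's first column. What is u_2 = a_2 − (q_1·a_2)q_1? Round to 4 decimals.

a_1 = (-4, 2, -1, -3); ‖a_1‖ = 5.4772, so q_1 = (-0.7303, 0.3651, -0.1826, -0.5477).
q_1·a_2 = (-0.7303)·3 + 0.3651·0 + (-0.1826)·(-2) + (-0.5477)·(-2) = -0.7303.
u_2 = a_2 + 0.7303·q_1 = (2.4667, 0.2667, -2.1333, -2.4000).

u_2 = (2.4667, 0.2667, -2.1333, -2.4000)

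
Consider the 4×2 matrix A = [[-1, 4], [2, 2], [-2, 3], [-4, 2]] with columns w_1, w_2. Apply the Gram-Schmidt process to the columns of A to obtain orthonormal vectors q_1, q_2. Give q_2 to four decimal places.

w_1 = (-1, 2, -2, -4); ‖w_1‖ = 5.0000, so q_1 = (-0.2000, 0.4000, -0.4000, -0.8000).
q_1·w_2 = (-0.2000)·4 + 0.4000·2 + (-0.4000)·3 + (-0.8000)·2 = -2.8000.
u_2 = w_2 + 2.8000·q_1 = (3.4400, 3.1200, 1.8800, -0.2400).
‖u_2‖ = 5.0160, so q_2 = (0.6858, 0.6220, 0.3748, -0.0478).

q_2 = (0.6858, 0.6220, 0.3748, -0.0478)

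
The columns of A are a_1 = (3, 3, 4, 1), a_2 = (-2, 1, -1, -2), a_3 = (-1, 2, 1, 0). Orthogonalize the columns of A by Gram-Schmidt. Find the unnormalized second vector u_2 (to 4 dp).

u_2 = (-1.2286, 1.7714, 0.0286, -1.7429)

a_1 = (3, 3, 4, 1); ‖a_1‖ = 5.9161, so q_1 = (0.5071, 0.5071, 0.6761, 0.1690).
q_1·a_2 = 0.5071·(-2) + 0.5071·1 + 0.6761·(-1) + 0.1690·(-2) = -1.5213.
u_2 = a_2 + 1.5213·q_1 = (-1.2286, 1.7714, 0.0286, -1.7429).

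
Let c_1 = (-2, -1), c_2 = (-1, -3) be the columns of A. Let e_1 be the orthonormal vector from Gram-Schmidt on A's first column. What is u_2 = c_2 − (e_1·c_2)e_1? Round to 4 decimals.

u_2 = (1.0000, -2.0000)

e_1 = c_1/‖c_1‖ = (-2, -1)/2.2361 = (-0.8944, -0.4472).
r_{12} = e_1·c_2 = 2.2361.
u_2 = c_2 − 2.2361·e_1 = (1.0000, -2.0000).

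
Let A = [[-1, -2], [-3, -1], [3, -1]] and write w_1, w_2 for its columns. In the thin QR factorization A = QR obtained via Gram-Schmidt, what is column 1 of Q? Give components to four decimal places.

q_1 = (-0.2294, -0.6882, 0.6882)

q_1 = w_1/‖w_1‖ = (-1, -3, 3)/4.3589 = (-0.2294, -0.6882, 0.6882).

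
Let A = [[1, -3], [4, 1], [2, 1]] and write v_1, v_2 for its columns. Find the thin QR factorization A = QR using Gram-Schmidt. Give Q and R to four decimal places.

v_1 = (1, 4, 2); ‖v_1‖ = 4.5826, so q_1 = (0.2182, 0.8729, 0.4364).
q_1·v_2 = 0.2182·(-3) + 0.8729·1 + 0.4364·1 = 0.6547.
u_2 = v_2 − 0.6547·q_1 = (-3.1429, 0.4286, 0.7143).
‖u_2‖ = 3.2514, so q_2 = (-0.9666, 0.1318, 0.2197).

Q = [[0.2182, -0.9666], [0.8729, 0.1318], [0.4364, 0.2197]], R = [[4.5826, 0.6547], [0.0000, 3.2514]]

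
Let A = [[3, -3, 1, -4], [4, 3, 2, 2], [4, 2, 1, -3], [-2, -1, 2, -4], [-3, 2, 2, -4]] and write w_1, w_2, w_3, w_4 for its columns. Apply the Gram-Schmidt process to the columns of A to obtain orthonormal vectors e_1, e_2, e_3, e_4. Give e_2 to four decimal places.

e_2 = (-0.6634, 0.4858, 0.2900, -0.1450, 0.4677)

w_1 = (3, 4, 4, -2, -3); ‖w_1‖ = 7.3485, so e_1 = (0.4082, 0.5443, 0.5443, -0.2722, -0.4082).
e_1·w_2 = 0.4082·(-3) + 0.5443·3 + 0.5443·2 + (-0.2722)·(-1) + (-0.4082)·2 = 0.9526.
u_2 = w_2 − 0.9526·e_1 = (-3.3889, 2.4815, 1.4815, -0.7407, 2.3889).
‖u_2‖ = 5.1081, so e_2 = (-0.6634, 0.4858, 0.2900, -0.1450, 0.4677).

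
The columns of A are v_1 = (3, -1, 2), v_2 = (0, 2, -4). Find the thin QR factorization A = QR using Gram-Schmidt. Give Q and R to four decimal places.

Q = [[0.8018, 0.5976], [-0.2673, 0.3586], [0.5345, -0.7171]], R = [[3.7417, -2.6726], [0.0000, 3.5857]]

q_1 = v_1/‖v_1‖ = (3, -1, 2)/3.7417 = (0.8018, -0.2673, 0.5345).
r_{12} = q_1·v_2 = -2.6726.
u_2 = v_2 + 2.6726·q_1 = (2.1429, 1.2857, -2.5714).
‖u_2‖ = 3.5857, so q_2 = (0.5976, 0.3586, -0.7171).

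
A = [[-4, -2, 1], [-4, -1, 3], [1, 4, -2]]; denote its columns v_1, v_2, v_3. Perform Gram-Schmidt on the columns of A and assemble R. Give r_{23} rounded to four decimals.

r_{23} = -1.1741

v_1 = (-4, -4, 1); ‖v_1‖ = 5.7446, so q_1 = (-0.6963, -0.6963, 0.1741).
q_1·v_2 = (-0.6963)·(-2) + (-0.6963)·(-1) + 0.1741·4 = 2.7852.
u_2 = v_2 − 2.7852·q_1 = (-0.0606, 0.9394, 3.5152).
‖u_2‖ = 3.6390, so q_2 = (-0.0167, 0.2581, 0.9660).
r_{23} = q_2·v_3 = -1.1741.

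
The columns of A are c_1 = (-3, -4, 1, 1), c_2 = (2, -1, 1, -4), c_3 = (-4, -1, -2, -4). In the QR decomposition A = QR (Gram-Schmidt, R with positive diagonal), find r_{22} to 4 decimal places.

r_{22} = 4.5907

c_1 = (-3, -4, 1, 1); ‖c_1‖ = 5.1962, so q_1 = (-0.5774, -0.7698, 0.1925, 0.1925).
q_1·c_2 = (-0.5774)·2 + (-0.7698)·(-1) + 0.1925·1 + 0.1925·(-4) = -0.9623.
u_2 = c_2 + 0.9623·q_1 = (1.4444, -1.7407, 1.1852, -3.8148).
r_{22} = ‖u_2‖ = 4.5907.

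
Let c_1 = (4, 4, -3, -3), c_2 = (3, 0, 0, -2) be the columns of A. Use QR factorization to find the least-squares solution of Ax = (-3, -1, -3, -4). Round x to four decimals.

x = (0.2546, -0.4294)

q_1 = c_1/‖c_1‖ = (4, 4, -3, -3)/7.0711 = (0.5657, 0.5657, -0.4243, -0.4243).
r_{12} = q_1·c_2 = 2.5456.
u_2 = c_2 − 2.5456·q_1 = (1.5600, -1.4400, 1.0800, -0.9200).
‖u_2‖ = 2.5534, so q_2 = (0.6109, -0.5639, 0.4230, -0.3603).
Qᵀb = (0.7071, -1.0966).
Back-substitute: x_2 = -1.0966/2.5534 = -0.4294.
x_1 = (0.7071 − 2.5456·(-0.4294))/7.0711 = 0.2546.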